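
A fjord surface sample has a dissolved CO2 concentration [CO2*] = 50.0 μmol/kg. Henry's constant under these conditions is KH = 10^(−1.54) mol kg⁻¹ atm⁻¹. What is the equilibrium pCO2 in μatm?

KH = 10^(−1.54) = 2.884×10^-2 mol kg⁻¹ atm⁻¹
pCO2 = [CO2*]/KH = 50.0×10^-6 / 2.884×10^-2 = 1.73×10^-3 atm = 1730 μatm

pCO2 = 1730 μatm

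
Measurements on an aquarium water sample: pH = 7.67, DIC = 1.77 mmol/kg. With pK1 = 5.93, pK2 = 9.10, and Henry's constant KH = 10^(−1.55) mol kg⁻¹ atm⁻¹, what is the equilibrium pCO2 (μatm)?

α₀ = 1 / (1 + K1/[H⁺] + K1K2/[H⁺]²) = 1 / (1 + 10^+1.74 + 10^+0.31)
   = 1 / (1 + 54.954 + 2.0417) = 1/57.996 = 0.01724
[CO2*] = α₀ × DIC = 0.01724 × 1.77 = 0.03052 mmol/kg
pCO2 = [CO2*]/KH = 3.052×10^-5 / 2.818×10^-2 = 1080 μatm

pCO2 = 1080 μatm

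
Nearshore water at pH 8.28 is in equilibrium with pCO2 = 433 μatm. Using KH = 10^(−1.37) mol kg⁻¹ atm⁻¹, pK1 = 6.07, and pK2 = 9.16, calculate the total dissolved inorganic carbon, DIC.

[CO2*] = KH · pCO2 = 10^(−1.37) × 433×10^-6 = 1.847×10^-5 mol/kg
α₀ = 1/(1 + K1/[H⁺] + K1K2/[H⁺]²) = 1/(1 + 10^+2.21 + 10^+1.33) = 0.005418
DIC = [CO2*]/α₀ = 1.847×10^-5 / 0.005418 = 3.41 mmol/kg

DIC = 3.41 mmol/kg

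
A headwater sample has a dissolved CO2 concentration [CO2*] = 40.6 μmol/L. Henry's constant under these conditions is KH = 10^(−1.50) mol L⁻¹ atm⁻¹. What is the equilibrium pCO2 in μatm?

KH = 10^(−1.50) = 3.162×10^-2 mol L⁻¹ atm⁻¹
pCO2 = [CO2*]/KH = 40.6×10^-6 / 3.162×10^-2 = 1.28×10^-3 atm = 1280 μatm

pCO2 = 1280 μatm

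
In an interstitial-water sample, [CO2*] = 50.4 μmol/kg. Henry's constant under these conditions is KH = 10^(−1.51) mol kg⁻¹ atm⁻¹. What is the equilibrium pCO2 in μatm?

KH = 10^(−1.51) = 3.090×10^-2 mol kg⁻¹ atm⁻¹
pCO2 = [CO2*]/KH = 50.4×10^-6 / 3.090×10^-2 = 1.63×10^-3 atm = 1630 μatm

pCO2 = 1630 μatm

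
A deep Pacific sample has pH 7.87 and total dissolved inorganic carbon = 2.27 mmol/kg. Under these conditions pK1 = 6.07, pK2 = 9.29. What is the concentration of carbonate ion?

[CO3²⁻] = 0.0819 mmol/kg

α₂ = 1 / (1 + [H⁺]/K2 + [H⁺]²/(K1K2)) = 1 / (1 + 10^+1.42 + 10^-0.38)
   = 1 / (1 + 26.303 + 0.41687) = 1/27.720 = 0.03608
[CO3²⁻] = α₂ × DIC = 0.03608 × 2.27 = 0.0819 mmol/kg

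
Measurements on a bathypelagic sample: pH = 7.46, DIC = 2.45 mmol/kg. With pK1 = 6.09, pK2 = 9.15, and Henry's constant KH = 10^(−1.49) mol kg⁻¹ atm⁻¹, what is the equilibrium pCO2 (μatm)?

pCO2 = 3040 μatm

α₀ = 1 / (1 + K1/[H⁺] + K1K2/[H⁺]²) = 1 / (1 + 10^+1.37 + 10^-0.32)
   = 1 / (1 + 23.442 + 0.47863) = 1/24.921 = 0.04013
[CO2*] = α₀ × DIC = 0.04013 × 2.45 = 0.09831 mmol/kg
pCO2 = [CO2*]/KH = 9.831×10^-5 / 3.236×10^-2 = 3040 μatm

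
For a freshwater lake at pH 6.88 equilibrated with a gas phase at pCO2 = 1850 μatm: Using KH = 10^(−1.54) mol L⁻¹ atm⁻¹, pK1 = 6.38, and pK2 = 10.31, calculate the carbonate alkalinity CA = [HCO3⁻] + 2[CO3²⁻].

CA = 0.169 mmol/L

[CO2*] = KH · pCO2 = 10^(−1.54) × 1850×10^-6 = 5.335×10^-5 mol/L
α₀ = 1/(1 + K1/[H⁺] + K1K2/[H⁺]²) = 1/(1 + 10^+0.50 + 10^-2.93) = 0.2402
DIC = [CO2*]/α₀ = 5.335×10^-5 / 0.2402 = 0.2221 mmol/L
CA = (α₁ + 2α₂)·DIC = (0.7595 + 2×0.0002822) × 0.2221 = 0.169 mmol/L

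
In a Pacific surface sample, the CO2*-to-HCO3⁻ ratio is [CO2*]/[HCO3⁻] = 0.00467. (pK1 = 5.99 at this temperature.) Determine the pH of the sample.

From K1 = [H⁺][HCO3⁻]/[CO2*]:  pH = pK1 − log₁₀([CO2*]/[HCO3⁻])
log₁₀(0.00467) = -2.331
pH = 5.99 − (-2.331) = 8.32

pH = 8.32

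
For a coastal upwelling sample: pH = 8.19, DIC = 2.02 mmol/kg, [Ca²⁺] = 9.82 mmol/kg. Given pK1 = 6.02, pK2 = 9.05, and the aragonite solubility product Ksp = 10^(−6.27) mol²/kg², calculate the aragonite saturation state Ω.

α₂ = 1 / (1 + [H⁺]/K2 + [H⁺]²/(K1K2)) = 1 / (1 + 10^+0.86 + 10^-1.31)
   = 1 / (1 + 7.2444 + 0.048978) = 1/8.2933 = 0.1206
[CO3²⁻] = α₂ × DIC = 0.1206 × 2.02 = 0.2436 mmol/kg
Ksp = 10^(−6.27) = 5.370×10^-7
Ω = [Ca²⁺][CO3²⁻]/Ksp = (9.82×10^-3)(2.436×10^-4) / 5.370×10^-7 = 4.45

Ω = 4.45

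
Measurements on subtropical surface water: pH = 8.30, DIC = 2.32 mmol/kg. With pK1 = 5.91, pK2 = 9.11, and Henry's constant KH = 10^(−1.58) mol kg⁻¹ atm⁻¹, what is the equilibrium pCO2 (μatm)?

pCO2 = 310 μatm

α₀ = 1 / (1 + K1/[H⁺] + K1K2/[H⁺]²) = 1 / (1 + 10^+2.39 + 10^+1.58)
   = 1 / (1 + 245.47 + 38.019) = 1/284.49 = 0.003515
[CO2*] = α₀ × DIC = 0.003515 × 2.32 = 0.008155 mmol/kg = 8.155 μmol/kg
pCO2 = [CO2*]/KH = 8.155×10^-6 / 2.630×10^-2 = 310 μatm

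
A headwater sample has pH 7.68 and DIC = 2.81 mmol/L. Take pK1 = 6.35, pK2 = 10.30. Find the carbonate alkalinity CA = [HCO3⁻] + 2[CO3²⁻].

CA = 2.69 mmol/L

CA = [HCO3⁻] + 2[CO3²⁻] = (α₁ + 2α₂)·DIC
At pH 7.68: [H⁺]/K1 = 10^-1.33 = 0.046774, K2/[H⁺] = 10^-2.62 = 0.0023988
α₁ = 1/(1 + 0.046774 + 0.0023988) = 1/1.0492 = 0.9531; α₂ = α₁·K2/[H⁺] = 0.002286
α₁ + 2α₂ = 0.9577
CA = 0.9577 × 2.81 = 2.69 mmol/L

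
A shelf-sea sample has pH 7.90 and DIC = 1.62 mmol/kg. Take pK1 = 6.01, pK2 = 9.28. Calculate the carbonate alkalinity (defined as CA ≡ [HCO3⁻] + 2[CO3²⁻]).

CA = [HCO3⁻] + 2[CO3²⁻] = (α₁ + 2α₂)·DIC
At pH 7.90: [H⁺]/K1 = 10^-1.89 = 0.012882, K2/[H⁺] = 10^-1.38 = 0.041687
α₁ = 1/(1 + 0.012882 + 0.041687) = 1/1.0546 = 0.9483; α₂ = α₁·K2/[H⁺] = 0.03953
α₁ + 2α₂ = 1.0273
CA = 1.0273 × 1.62 = 1.66 mmol/kg

CA = 1.66 mmol/kg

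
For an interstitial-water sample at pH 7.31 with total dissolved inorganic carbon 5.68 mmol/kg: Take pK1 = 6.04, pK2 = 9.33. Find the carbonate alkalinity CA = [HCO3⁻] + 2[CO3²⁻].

CA = [HCO3⁻] + 2[CO3²⁻] = (α₁ + 2α₂)·DIC
At pH 7.31: [H⁺]/K1 = 10^-1.27 = 0.053703, K2/[H⁺] = 10^-2.02 = 0.0095499
α₁ = 1/(1 + 0.053703 + 0.0095499) = 1/1.0633 = 0.9405; α₂ = α₁·K2/[H⁺] = 0.008982
α₁ + 2α₂ = 0.9585
CA = 0.9585 × 5.68 = 5.44 mmol/kg

CA = 5.44 mmol/kg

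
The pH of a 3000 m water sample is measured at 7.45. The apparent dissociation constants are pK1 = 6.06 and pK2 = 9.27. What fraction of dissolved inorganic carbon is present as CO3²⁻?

α₂ = 1 / (1 + [H⁺]/K2 + [H⁺]²/(K1K2)) = 1 / (1 + 10^+1.82 + 10^+0.43)
   = 1 / (1 + 66.069 + 2.6915) = 1/69.761 = 0.01433

α₂ = 0.0143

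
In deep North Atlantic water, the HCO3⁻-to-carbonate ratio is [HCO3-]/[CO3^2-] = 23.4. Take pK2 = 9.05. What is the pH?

pH = 7.68

From K2 = [H⁺][CO3^2-]/[HCO3-]:  pH = pK2 − log₁₀([HCO3-]/[CO3^2-])
log₁₀(23.4) = +1.369
pH = 9.05 − (+1.369) = 7.68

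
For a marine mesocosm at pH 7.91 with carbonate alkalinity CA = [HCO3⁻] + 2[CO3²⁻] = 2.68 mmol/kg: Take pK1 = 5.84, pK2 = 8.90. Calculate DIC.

DIC = 2.47 mmol/kg

CA = [HCO3⁻] + 2[CO3²⁻] = (α₁ + 2α₂)·DIC
At pH 7.91: [H⁺]/K1 = 10^-2.07 = 0.0085114, K2/[H⁺] = 10^-0.99 = 0.10233
α₁ = 1/(1 + 0.0085114 + 0.10233) = 1/1.1108 = 0.9002; α₂ = α₁·K2/[H⁺] = 0.09212
α₁ + 2α₂ = 1.0845
DIC = CA / (α₁ + 2α₂) = 2.68 / 1.0845 = 2.47 mmol/kg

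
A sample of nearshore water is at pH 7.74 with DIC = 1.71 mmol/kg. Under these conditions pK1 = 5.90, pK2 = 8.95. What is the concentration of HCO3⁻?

[HCO3⁻] = 1.59 mmol/kg

α₁ = 1 / (1 + [H⁺]/K1 + K2/[H⁺]) = 1 / (1 + 10^-1.84 + 10^-1.21)
   = 1 / (1 + 0.014454 + 0.061660) = 1/1.0761 = 0.9293
[HCO3⁻] = α₁ × DIC = 0.9293 × 1.71 = 1.59 mmol/kg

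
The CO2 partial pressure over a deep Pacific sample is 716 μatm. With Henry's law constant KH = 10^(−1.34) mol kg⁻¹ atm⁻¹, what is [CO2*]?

[CO2*] = 32.7 μmol/kg

KH = 10^(−1.34) = 4.571×10^-2 mol kg⁻¹ atm⁻¹
[CO2*] = KH · pCO2 = 4.571×10^-2 × 716×10^-6 atm = 3.27×10^-5 mol/kg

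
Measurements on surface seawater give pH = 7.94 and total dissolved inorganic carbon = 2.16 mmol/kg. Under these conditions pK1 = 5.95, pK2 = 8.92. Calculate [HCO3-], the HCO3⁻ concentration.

α₁ = 1 / (1 + [H⁺]/K1 + K2/[H⁺]) = 1 / (1 + 10^-1.99 + 10^-0.98)
   = 1 / (1 + 0.010233 + 0.10471) = 1/1.1149 = 0.8969
[HCO3⁻] = α₁ × DIC = 0.8969 × 2.16 = 1.94 mmol/kg

[HCO3⁻] = 1.94 mmol/kg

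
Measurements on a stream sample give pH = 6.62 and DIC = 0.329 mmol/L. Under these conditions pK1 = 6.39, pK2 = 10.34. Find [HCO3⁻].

α₁ = 1 / (1 + [H⁺]/K1 + K2/[H⁺]) = 1 / (1 + 10^-0.23 + 10^-3.72)
   = 1 / (1 + 0.58884 + 0.00019055) = 1/1.5890 = 0.6293
[HCO3⁻] = α₁ × DIC = 0.6293 × 0.329 = 0.207 mmol/L

[HCO3⁻] = 0.207 mmol/L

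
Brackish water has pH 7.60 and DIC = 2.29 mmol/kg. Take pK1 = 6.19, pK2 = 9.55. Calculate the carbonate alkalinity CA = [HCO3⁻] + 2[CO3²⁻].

CA = 2.23 mmol/kg

CA = [HCO3⁻] + 2[CO3²⁻] = (α₁ + 2α₂)·DIC
At pH 7.60: [H⁺]/K1 = 10^-1.41 = 0.038905, K2/[H⁺] = 10^-1.95 = 0.011220
α₁ = 1/(1 + 0.038905 + 0.011220) = 1/1.0501 = 0.9523; α₂ = α₁·K2/[H⁺] = 0.01068
α₁ + 2α₂ = 0.9736
CA = 0.9736 × 2.29 = 2.23 mmol/kg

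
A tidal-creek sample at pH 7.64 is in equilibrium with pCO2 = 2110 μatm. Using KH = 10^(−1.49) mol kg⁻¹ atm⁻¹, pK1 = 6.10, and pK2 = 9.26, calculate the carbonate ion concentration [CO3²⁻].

[CO2*] = KH · pCO2 = 10^(−1.49) × 2110×10^-6 = 6.828×10^-5 mol/kg
α₀ = 1/(1 + K1/[H⁺] + K1K2/[H⁺]²) = 1/(1 + 10^+1.54 + 10^-0.08) = 0.02739
DIC = [CO2*]/α₀ = 6.828×10^-5 / 0.02739 = 2.493 mmol/kg
[CO3²⁻] = α₂·DIC; α₂ = 0.02278, so [CO3²⁻] = 0.02278 × 2.493 = 0.0568 mmol/kg

[CO3²⁻] = 0.0568 mmol/kg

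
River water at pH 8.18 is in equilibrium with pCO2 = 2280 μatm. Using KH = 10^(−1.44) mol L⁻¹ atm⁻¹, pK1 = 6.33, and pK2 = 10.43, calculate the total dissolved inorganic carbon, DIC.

DIC = 5.98 mmol/L

[CO2*] = KH · pCO2 = 10^(−1.44) × 2280×10^-6 = 8.278×10^-5 mol/L
α₀ = 1/(1 + K1/[H⁺] + K1K2/[H⁺]²) = 1/(1 + 10^+1.85 + 10^-0.40) = 0.01385
DIC = [CO2*]/α₀ = 8.278×10^-5 / 0.01385 = 5.98 mmol/L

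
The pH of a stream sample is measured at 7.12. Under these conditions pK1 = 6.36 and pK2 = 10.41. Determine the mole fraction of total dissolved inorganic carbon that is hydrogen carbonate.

α₁ = 1 / (1 + [H⁺]/K1 + K2/[H⁺]) = 1 / (1 + 10^-0.76 + 10^-3.29)
   = 1 / (1 + 0.17378 + 0.00051286) = 1/1.1743 = 0.8516

α₁ = 0.852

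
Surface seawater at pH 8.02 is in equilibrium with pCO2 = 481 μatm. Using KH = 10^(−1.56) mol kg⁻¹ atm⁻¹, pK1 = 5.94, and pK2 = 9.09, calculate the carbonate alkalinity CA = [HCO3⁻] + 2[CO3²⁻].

CA = 1.86 mmol/kg

[CO2*] = KH · pCO2 = 10^(−1.56) × 481×10^-6 = 1.325×10^-5 mol/kg
α₀ = 1/(1 + K1/[H⁺] + K1K2/[H⁺]²) = 1/(1 + 10^+2.08 + 10^+1.01) = 0.007607
DIC = [CO2*]/α₀ = 1.325×10^-5 / 0.007607 = 1.742 mmol/kg
CA = (α₁ + 2α₂)·DIC = (0.9146 + 2×0.07784) × 1.742 = 1.86 mmol/kg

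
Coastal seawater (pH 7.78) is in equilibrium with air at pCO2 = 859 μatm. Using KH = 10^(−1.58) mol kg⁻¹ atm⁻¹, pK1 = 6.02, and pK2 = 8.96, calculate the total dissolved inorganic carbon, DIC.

[CO2*] = KH · pCO2 = 10^(−1.58) × 859×10^-6 = 2.259×10^-5 mol/kg
α₀ = 1/(1 + K1/[H⁺] + K1K2/[H⁺]²) = 1/(1 + 10^+1.76 + 10^+0.58) = 0.01604
DIC = [CO2*]/α₀ = 2.259×10^-5 / 0.01604 = 1.41 mmol/kg

DIC = 1.41 mmol/kg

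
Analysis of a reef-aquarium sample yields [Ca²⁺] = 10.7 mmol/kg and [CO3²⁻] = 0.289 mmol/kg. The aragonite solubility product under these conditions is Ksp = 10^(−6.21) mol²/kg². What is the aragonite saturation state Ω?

Ksp = 10^(−6.21) = 6.166×10^-7
Ω = [Ca²⁺][CO3²⁻]/Ksp = (10.7×10^-3)(0.289×10^-3) / 6.166×10^-7 = 5.02

Ω = 5.02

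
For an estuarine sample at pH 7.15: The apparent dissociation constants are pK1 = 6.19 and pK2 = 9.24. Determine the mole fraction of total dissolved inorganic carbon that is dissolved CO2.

α₀ = 1 / (1 + K1/[H⁺] + K1K2/[H⁺]²) = 1 / (1 + 10^+0.96 + 10^-1.13)
   = 1 / (1 + 9.1201 + 0.074131) = 1/10.194 = 0.09809

α₀ = 0.0981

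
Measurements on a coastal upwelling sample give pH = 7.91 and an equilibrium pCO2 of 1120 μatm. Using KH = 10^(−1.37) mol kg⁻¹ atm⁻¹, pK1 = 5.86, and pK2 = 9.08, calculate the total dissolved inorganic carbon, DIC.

DIC = 5.77 mmol/kg

[CO2*] = KH · pCO2 = 10^(−1.37) × 1120×10^-6 = 4.778×10^-5 mol/kg
α₀ = 1/(1 + K1/[H⁺] + K1K2/[H⁺]²) = 1/(1 + 10^+2.05 + 10^+0.88) = 0.008279
DIC = [CO2*]/α₀ = 4.778×10^-5 / 0.008279 = 5.77 mmol/kg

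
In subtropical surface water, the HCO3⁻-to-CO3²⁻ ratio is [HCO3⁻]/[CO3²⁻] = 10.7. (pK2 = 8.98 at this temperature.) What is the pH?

From K2 = [H⁺][CO3²⁻]/[HCO3⁻]:  pH = pK2 − log₁₀([HCO3⁻]/[CO3²⁻])
log₁₀(10.7) = +1.029
pH = 8.98 − (+1.029) = 7.95

pH = 7.95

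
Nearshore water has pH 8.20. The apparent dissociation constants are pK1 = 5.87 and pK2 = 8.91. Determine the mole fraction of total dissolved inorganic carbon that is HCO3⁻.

α₁ = 1 / (1 + [H⁺]/K1 + K2/[H⁺]) = 1 / (1 + 10^-2.33 + 10^-0.71)
   = 1 / (1 + 0.0046774 + 0.19498) = 1/1.1997 = 0.8336

α₁ = 0.834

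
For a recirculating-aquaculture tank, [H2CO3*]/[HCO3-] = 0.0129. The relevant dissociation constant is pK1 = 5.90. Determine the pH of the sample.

From K1 = [H⁺][HCO3-]/[H2CO3*]:  pH = pK1 − log₁₀([H2CO3*]/[HCO3-])
log₁₀(0.0129) = -1.889
pH = 5.90 − (-1.889) = 7.79

pH = 7.79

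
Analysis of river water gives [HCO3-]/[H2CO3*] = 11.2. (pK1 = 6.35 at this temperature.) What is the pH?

From K1 = [H⁺][HCO3-]/[H2CO3*]:  pH = pK1 + log₁₀([HCO3-]/[H2CO3*])
log₁₀(11.2) = +1.049
pH = 6.35 + (+1.049) = 7.40

pH = 7.40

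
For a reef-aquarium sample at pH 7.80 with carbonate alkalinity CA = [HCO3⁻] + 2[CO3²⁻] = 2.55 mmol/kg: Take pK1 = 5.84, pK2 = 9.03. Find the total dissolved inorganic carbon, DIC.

CA = [HCO3⁻] + 2[CO3²⁻] = (α₁ + 2α₂)·DIC
At pH 7.80: [H⁺]/K1 = 10^-1.96 = 0.010965, K2/[H⁺] = 10^-1.23 = 0.058884
α₁ = 1/(1 + 0.010965 + 0.058884) = 1/1.0698 = 0.9347; α₂ = α₁·K2/[H⁺] = 0.05504
α₁ + 2α₂ = 1.0448
DIC = CA / (α₁ + 2α₂) = 2.55 / 1.0448 = 2.44 mmol/kg

DIC = 2.44 mmol/kg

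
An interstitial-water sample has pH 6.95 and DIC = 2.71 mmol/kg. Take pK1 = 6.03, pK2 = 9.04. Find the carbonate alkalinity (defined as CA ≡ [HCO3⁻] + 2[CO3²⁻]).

CA = [HCO3⁻] + 2[CO3²⁻] = (α₁ + 2α₂)·DIC
At pH 6.95: [H⁺]/K1 = 10^-0.92 = 0.12023, K2/[H⁺] = 10^-2.09 = 0.0081283
α₁ = 1/(1 + 0.12023 + 0.0081283) = 1/1.1284 = 0.8862; α₂ = α₁·K2/[H⁺] = 0.007204
α₁ + 2α₂ = 0.9007
CA = 0.9007 × 2.71 = 2.44 mmol/kg

CA = 2.44 mmol/kg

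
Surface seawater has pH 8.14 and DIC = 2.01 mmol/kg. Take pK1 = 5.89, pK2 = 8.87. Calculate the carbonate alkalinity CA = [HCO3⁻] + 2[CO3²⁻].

CA = 2.31 mmol/kg

CA = [HCO3⁻] + 2[CO3²⁻] = (α₁ + 2α₂)·DIC
At pH 8.14: [H⁺]/K1 = 10^-2.25 = 0.0056234, K2/[H⁺] = 10^-0.73 = 0.18621
α₁ = 1/(1 + 0.0056234 + 0.18621) = 1/1.1918 = 0.8390; α₂ = α₁·K2/[H⁺] = 0.1562
α₁ + 2α₂ = 1.1515
CA = 1.1515 × 2.01 = 2.31 mmol/kg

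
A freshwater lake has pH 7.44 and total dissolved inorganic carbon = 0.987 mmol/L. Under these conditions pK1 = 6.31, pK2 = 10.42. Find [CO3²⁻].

[CO3²⁻] = 0.961 μmol/L

α₂ = 1 / (1 + [H⁺]/K2 + [H⁺]²/(K1K2)) = 1 / (1 + 10^+2.98 + 10^+1.85)
   = 1 / (1 + 954.99 + 70.795) = 1/1026.8 = 0.0009739
[CO3²⁻] = α₂ × DIC = 0.0009739 × 0.987 = 0.000961 mmol/L = 0.961 μmol/L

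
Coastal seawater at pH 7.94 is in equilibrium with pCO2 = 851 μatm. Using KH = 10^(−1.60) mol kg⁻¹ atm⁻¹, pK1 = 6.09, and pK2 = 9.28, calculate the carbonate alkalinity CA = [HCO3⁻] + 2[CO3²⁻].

[CO2*] = KH · pCO2 = 10^(−1.60) × 851×10^-6 = 2.138×10^-5 mol/kg
α₀ = 1/(1 + K1/[H⁺] + K1K2/[H⁺]²) = 1/(1 + 10^+1.85 + 10^+0.51) = 0.01333
DIC = [CO2*]/α₀ = 2.138×10^-5 / 0.01333 = 1.604 mmol/kg
CA = (α₁ + 2α₂)·DIC = (0.9435 + 2×0.04313) × 1.604 = 1.65 mmol/kg

CA = 1.65 mmol/kg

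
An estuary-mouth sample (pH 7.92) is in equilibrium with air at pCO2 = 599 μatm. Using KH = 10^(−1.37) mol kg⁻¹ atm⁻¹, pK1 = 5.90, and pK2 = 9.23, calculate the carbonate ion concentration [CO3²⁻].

[CO2*] = KH · pCO2 = 10^(−1.37) × 599×10^-6 = 2.555×10^-5 mol/kg
α₀ = 1/(1 + K1/[H⁺] + K1K2/[H⁺]²) = 1/(1 + 10^+2.02 + 10^+0.71) = 0.009022
DIC = [CO2*]/α₀ = 2.555×10^-5 / 0.009022 = 2.832 mmol/kg
[CO3²⁻] = α₂·DIC; α₂ = 0.04627, so [CO3²⁻] = 0.04627 × 2.832 = 0.131 mmol/kg

[CO3²⁻] = 0.131 mmol/kg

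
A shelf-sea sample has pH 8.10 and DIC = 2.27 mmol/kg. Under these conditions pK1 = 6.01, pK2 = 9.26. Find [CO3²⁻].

α₂ = 1 / (1 + [H⁺]/K2 + [H⁺]²/(K1K2)) = 1 / (1 + 10^+1.16 + 10^-0.93)
   = 1 / (1 + 14.454 + 0.11749) = 1/15.572 = 0.06422
[CO3²⁻] = α₂ × DIC = 0.06422 × 2.27 = 0.146 mmol/kg

[CO3²⁻] = 0.146 mmol/kg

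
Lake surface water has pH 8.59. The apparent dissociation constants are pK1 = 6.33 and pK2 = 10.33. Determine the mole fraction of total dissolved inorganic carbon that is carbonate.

α₂ = 1 / (1 + [H⁺]/K2 + [H⁺]²/(K1K2)) = 1 / (1 + 10^+1.74 + 10^-0.52)
   = 1 / (1 + 54.954 + 0.30200) = 1/56.256 = 0.01778

α₂ = 0.0178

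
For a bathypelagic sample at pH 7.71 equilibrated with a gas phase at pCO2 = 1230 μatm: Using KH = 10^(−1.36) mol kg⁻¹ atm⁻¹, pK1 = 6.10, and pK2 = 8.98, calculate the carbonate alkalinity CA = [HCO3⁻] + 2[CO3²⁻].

[CO2*] = KH · pCO2 = 10^(−1.36) × 1230×10^-6 = 5.369×10^-5 mol/kg
α₀ = 1/(1 + K1/[H⁺] + K1K2/[H⁺]²) = 1/(1 + 10^+1.61 + 10^+0.34) = 0.02277
DIC = [CO2*]/α₀ = 5.369×10^-5 / 0.02277 = 2.358 mmol/kg
CA = (α₁ + 2α₂)·DIC = (0.9274 + 2×0.04981) × 2.358 = 2.42 mmol/kg

CA = 2.42 mmol/kg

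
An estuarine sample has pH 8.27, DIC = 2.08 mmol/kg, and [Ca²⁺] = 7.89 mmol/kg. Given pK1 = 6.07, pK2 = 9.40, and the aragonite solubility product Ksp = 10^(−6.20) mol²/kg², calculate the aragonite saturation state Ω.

Ω = 1.78

α₂ = 1 / (1 + [H⁺]/K2 + [H⁺]²/(K1K2)) = 1 / (1 + 10^+1.13 + 10^-1.07)
   = 1 / (1 + 13.490 + 0.085114) = 1/14.575 = 0.06861
[CO3²⁻] = α₂ × DIC = 0.06861 × 2.08 = 0.1427 mmol/kg
Ksp = 10^(−6.20) = 6.310×10^-7
Ω = [Ca²⁺][CO3²⁻]/Ksp = (7.89×10^-3)(1.427×10^-4) / 6.310×10^-7 = 1.78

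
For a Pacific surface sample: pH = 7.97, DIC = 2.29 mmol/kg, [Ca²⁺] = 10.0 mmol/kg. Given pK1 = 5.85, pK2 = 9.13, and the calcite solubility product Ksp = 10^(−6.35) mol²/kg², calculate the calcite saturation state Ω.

α₂ = 1 / (1 + [H⁺]/K2 + [H⁺]²/(K1K2)) = 1 / (1 + 10^+1.16 + 10^-0.96)
   = 1 / (1 + 14.454 + 0.10965) = 1/15.564 = 0.06425
[CO3²⁻] = α₂ × DIC = 0.06425 × 2.29 = 0.1471 mmol/kg
Ksp = 10^(−6.35) = 4.467×10^-7
Ω = [Ca²⁺][CO3²⁻]/Ksp = (10.0×10^-3)(1.471×10^-4) / 4.467×10^-7 = 3.29

Ω = 3.29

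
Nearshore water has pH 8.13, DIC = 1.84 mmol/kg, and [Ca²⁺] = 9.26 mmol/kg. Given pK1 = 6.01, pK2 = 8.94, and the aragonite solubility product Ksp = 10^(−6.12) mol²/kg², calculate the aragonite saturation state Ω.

Ω = 2.99

α₂ = 1 / (1 + [H⁺]/K2 + [H⁺]²/(K1K2)) = 1 / (1 + 10^+0.81 + 10^-1.31)
   = 1 / (1 + 6.4565 + 0.048978) = 1/7.5055 = 0.1332
[CO3²⁻] = α₂ × DIC = 0.1332 × 1.84 = 0.2452 mmol/kg
Ksp = 10^(−6.12) = 7.586×10^-7
Ω = [Ca²⁺][CO3²⁻]/Ksp = (9.26×10^-3)(2.452×10^-4) / 7.586×10^-7 = 2.99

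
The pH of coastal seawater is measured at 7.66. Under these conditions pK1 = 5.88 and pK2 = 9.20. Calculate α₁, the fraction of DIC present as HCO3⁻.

α₁ = 0.957

α₁ = 1 / (1 + [H⁺]/K1 + K2/[H⁺]) = 1 / (1 + 10^-1.78 + 10^-1.54)
   = 1 / (1 + 0.016596 + 0.028840) = 1/1.0454 = 0.9565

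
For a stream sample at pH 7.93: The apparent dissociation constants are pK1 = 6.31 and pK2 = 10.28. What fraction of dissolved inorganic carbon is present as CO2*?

α₀ = 0.0233

α₀ = 1 / (1 + K1/[H⁺] + K1K2/[H⁺]²) = 1 / (1 + 10^+1.62 + 10^-0.73)
   = 1 / (1 + 41.687 + 0.18621) = 1/42.873 = 0.02332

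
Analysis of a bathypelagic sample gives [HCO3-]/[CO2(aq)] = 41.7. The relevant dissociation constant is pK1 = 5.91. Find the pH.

From K1 = [H⁺][HCO3-]/[CO2(aq)]:  pH = pK1 + log₁₀([HCO3-]/[CO2(aq)])
log₁₀(41.7) = +1.620
pH = 5.91 + (+1.620) = 7.53

pH = 7.53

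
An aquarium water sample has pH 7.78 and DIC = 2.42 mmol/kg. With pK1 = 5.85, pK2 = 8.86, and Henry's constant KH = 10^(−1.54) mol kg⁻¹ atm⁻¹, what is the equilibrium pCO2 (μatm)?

α₀ = 1 / (1 + K1/[H⁺] + K1K2/[H⁺]²) = 1 / (1 + 10^+1.93 + 10^+0.85)
   = 1 / (1 + 85.114 + 7.0795) = 1/93.193 = 0.01073
[CO2*] = α₀ × DIC = 0.01073 × 2.42 = 0.02597 mmol/kg
pCO2 = [CO2*]/KH = 2.597×10^-5 / 2.884×10^-2 = 900 μatm

pCO2 = 900 μatm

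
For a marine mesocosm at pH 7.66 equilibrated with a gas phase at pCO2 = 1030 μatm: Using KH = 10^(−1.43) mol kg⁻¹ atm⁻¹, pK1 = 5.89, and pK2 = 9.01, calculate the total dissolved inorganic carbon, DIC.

[CO2*] = KH · pCO2 = 10^(−1.43) × 1030×10^-6 = 3.827×10^-5 mol/kg
α₀ = 1/(1 + K1/[H⁺] + K1K2/[H⁺]²) = 1/(1 + 10^+1.77 + 10^+0.42) = 0.01600
DIC = [CO2*]/α₀ = 3.827×10^-5 / 0.01600 = 2.39 mmol/kg

DIC = 2.39 mmol/kg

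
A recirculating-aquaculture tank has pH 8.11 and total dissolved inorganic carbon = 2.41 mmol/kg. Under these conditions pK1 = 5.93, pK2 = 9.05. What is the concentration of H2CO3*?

[CO2*] = 14.2 μmol/kg

α₀ = 1 / (1 + K1/[H⁺] + K1K2/[H⁺]²) = 1 / (1 + 10^+2.18 + 10^+1.24)
   = 1 / (1 + 151.36 + 17.378) = 1/169.73 = 0.005892
[CO2*] = α₀ × DIC = 0.005892 × 2.41 = 0.0142 mmol/kg = 14.2 μmol/kg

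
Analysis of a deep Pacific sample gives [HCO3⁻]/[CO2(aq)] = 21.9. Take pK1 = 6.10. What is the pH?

From K1 = [H⁺][HCO3⁻]/[CO2(aq)]:  pH = pK1 + log₁₀([HCO3⁻]/[CO2(aq)])
log₁₀(21.9) = +1.340
pH = 6.10 + (+1.340) = 7.44

pH = 7.44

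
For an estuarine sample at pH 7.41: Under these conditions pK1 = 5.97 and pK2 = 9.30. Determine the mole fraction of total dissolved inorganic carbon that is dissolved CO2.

α₀ = 1 / (1 + K1/[H⁺] + K1K2/[H⁺]²) = 1 / (1 + 10^+1.44 + 10^-0.45)
   = 1 / (1 + 27.542 + 0.35481) = 1/28.897 = 0.03461

α₀ = 0.0346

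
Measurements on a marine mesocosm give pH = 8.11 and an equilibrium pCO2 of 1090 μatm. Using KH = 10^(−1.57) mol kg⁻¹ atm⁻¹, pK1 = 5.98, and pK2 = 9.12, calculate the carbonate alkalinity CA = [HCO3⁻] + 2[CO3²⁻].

[CO2*] = KH · pCO2 = 10^(−1.57) × 1090×10^-6 = 2.934×10^-5 mol/kg
α₀ = 1/(1 + K1/[H⁺] + K1K2/[H⁺]²) = 1/(1 + 10^+2.13 + 10^+1.12) = 0.006708
DIC = [CO2*]/α₀ = 2.934×10^-5 / 0.006708 = 4.374 mmol/kg
CA = (α₁ + 2α₂)·DIC = (0.9049 + 2×0.08843) × 4.374 = 4.73 mmol/kg

CA = 4.73 mmol/kg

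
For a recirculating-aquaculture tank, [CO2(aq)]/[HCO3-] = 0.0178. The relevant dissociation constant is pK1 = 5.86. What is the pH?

From K1 = [H⁺][HCO3-]/[CO2(aq)]:  pH = pK1 − log₁₀([CO2(aq)]/[HCO3-])
log₁₀(0.0178) = -1.750
pH = 5.86 − (-1.750) = 7.61

pH = 7.61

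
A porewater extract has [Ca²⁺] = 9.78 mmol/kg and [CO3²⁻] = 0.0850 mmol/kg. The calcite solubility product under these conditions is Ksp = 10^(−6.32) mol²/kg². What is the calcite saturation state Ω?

Ksp = 10^(−6.32) = 4.786×10^-7
Ω = [Ca²⁺][CO3²⁻]/Ksp = (9.78×10^-3)(0.0850×10^-3) / 4.786×10^-7 = 1.74

Ω = 1.74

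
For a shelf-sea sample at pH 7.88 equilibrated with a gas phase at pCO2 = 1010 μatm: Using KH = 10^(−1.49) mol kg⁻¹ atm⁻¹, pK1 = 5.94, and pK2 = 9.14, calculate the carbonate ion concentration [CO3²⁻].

[CO2*] = KH · pCO2 = 10^(−1.49) × 1010×10^-6 = 3.268×10^-5 mol/kg
α₀ = 1/(1 + K1/[H⁺] + K1K2/[H⁺]²) = 1/(1 + 10^+1.94 + 10^+0.68) = 0.01077
DIC = [CO2*]/α₀ = 3.268×10^-5 / 0.01077 = 3.036 mmol/kg
[CO3²⁻] = α₂·DIC; α₂ = 0.05153, so [CO3²⁻] = 0.05153 × 3.036 = 0.156 mmol/kg

[CO3²⁻] = 0.156 mmol/kg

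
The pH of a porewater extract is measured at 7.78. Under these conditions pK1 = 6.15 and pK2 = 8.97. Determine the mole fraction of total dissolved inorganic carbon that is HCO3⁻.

α₁ = 0.919

α₁ = 1 / (1 + [H⁺]/K1 + K2/[H⁺]) = 1 / (1 + 10^-1.63 + 10^-1.19)
   = 1 / (1 + 0.023442 + 0.064565) = 1/1.0880 = 0.9191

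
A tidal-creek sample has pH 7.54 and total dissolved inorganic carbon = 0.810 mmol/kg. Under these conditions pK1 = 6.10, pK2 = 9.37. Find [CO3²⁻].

[CO3²⁻] = 11.4 μmol/kg

α₂ = 1 / (1 + [H⁺]/K2 + [H⁺]²/(K1K2)) = 1 / (1 + 10^+1.83 + 10^+0.39)
   = 1 / (1 + 67.608 + 2.4547) = 1/71.063 = 0.01407
[CO3²⁻] = α₂ × DIC = 0.01407 × 0.810 = 0.0114 mmol/kg = 11.4 μmol/kg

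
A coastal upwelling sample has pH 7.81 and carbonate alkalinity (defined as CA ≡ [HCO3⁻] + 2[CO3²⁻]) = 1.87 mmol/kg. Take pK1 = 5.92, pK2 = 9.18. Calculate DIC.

CA = [HCO3⁻] + 2[CO3²⁻] = (α₁ + 2α₂)·DIC
At pH 7.81: [H⁺]/K1 = 10^-1.89 = 0.012882, K2/[H⁺] = 10^-1.37 = 0.042658
α₁ = 1/(1 + 0.012882 + 0.042658) = 1/1.0555 = 0.9474; α₂ = α₁·K2/[H⁺] = 0.04041
α₁ + 2α₂ = 1.0282
DIC = CA / (α₁ + 2α₂) = 1.87 / 1.0282 = 1.82 mmol/kg

DIC = 1.82 mmol/kg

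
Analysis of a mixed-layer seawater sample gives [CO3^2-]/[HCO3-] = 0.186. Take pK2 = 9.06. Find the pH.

From K2 = [H⁺][CO3^2-]/[HCO3-]:  pH = pK2 + log₁₀([CO3^2-]/[HCO3-])
log₁₀(0.186) = -0.730
pH = 9.06 + (-0.730) = 8.33

pH = 8.33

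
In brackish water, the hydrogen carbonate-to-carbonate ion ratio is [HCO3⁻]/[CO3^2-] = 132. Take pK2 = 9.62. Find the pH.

pH = 7.50

From K2 = [H⁺][CO3^2-]/[HCO3⁻]:  pH = pK2 − log₁₀([HCO3⁻]/[CO3^2-])
log₁₀(132) = +2.121
pH = 9.62 − (+2.121) = 7.50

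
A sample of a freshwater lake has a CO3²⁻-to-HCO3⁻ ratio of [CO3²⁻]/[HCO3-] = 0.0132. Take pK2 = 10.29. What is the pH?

pH = 8.41

From K2 = [H⁺][CO3²⁻]/[HCO3-]:  pH = pK2 + log₁₀([CO3²⁻]/[HCO3-])
log₁₀(0.0132) = -1.879
pH = 10.29 + (-1.879) = 8.41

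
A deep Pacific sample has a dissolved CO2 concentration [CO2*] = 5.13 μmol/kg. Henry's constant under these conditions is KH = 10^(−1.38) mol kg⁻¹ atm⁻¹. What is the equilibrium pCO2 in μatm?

pCO2 = 123 μatm

KH = 10^(−1.38) = 4.169×10^-2 mol kg⁻¹ atm⁻¹
pCO2 = [CO2*]/KH = 5.13×10^-6 / 4.169×10^-2 = 1.23×10^-4 atm = 123 μatm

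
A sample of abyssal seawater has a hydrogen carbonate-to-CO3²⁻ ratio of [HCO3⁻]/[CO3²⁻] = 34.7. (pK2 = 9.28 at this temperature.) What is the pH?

From K2 = [H⁺][CO3²⁻]/[HCO3⁻]:  pH = pK2 − log₁₀([HCO3⁻]/[CO3²⁻])
log₁₀(34.7) = +1.540
pH = 9.28 − (+1.540) = 7.74

pH = 7.74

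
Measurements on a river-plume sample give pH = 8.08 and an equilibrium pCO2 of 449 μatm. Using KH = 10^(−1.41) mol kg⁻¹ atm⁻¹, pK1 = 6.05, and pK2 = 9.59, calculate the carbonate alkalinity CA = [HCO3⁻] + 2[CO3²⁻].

[CO2*] = KH · pCO2 = 10^(−1.41) × 449×10^-6 = 1.747×10^-5 mol/kg
α₀ = 1/(1 + K1/[H⁺] + K1K2/[H⁺]²) = 1/(1 + 10^+2.03 + 10^+0.52) = 0.008972
DIC = [CO2*]/α₀ = 1.747×10^-5 / 0.008972 = 1.947 mmol/kg
CA = (α₁ + 2α₂)·DIC = (0.9613 + 2×0.02971) × 1.947 = 1.99 mmol/kg

CA = 1.99 mmol/kg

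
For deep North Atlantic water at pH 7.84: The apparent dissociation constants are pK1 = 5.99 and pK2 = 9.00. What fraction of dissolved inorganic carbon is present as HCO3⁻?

α₁ = 0.923

α₁ = 1 / (1 + [H⁺]/K1 + K2/[H⁺]) = 1 / (1 + 10^-1.85 + 10^-1.16)
   = 1 / (1 + 0.014125 + 0.069183) = 1/1.0833 = 0.9231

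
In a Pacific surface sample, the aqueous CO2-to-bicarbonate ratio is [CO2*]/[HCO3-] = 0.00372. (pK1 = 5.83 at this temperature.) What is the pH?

From K1 = [H⁺][HCO3-]/[CO2*]:  pH = pK1 − log₁₀([CO2*]/[HCO3-])
log₁₀(0.00372) = -2.429
pH = 5.83 − (-2.429) = 8.26

pH = 8.26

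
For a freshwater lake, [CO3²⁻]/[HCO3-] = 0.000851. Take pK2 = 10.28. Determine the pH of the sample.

pH = 7.21

From K2 = [H⁺][CO3²⁻]/[HCO3-]:  pH = pK2 + log₁₀([CO3²⁻]/[HCO3-])
log₁₀(0.000851) = -3.070
pH = 10.28 + (-3.070) = 7.21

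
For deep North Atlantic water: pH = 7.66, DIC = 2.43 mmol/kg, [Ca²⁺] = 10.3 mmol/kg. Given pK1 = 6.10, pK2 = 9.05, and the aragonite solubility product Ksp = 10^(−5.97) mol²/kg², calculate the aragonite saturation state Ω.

Ω = 0.891

α₂ = 1 / (1 + [H⁺]/K2 + [H⁺]²/(K1K2)) = 1 / (1 + 10^+1.39 + 10^-0.17)
   = 1 / (1 + 24.547 + 0.67608) = 1/26.223 = 0.03813
[CO3²⁻] = α₂ × DIC = 0.03813 × 2.43 = 0.09267 mmol/kg
Ksp = 10^(−5.97) = 1.072×10^-6
Ω = [Ca²⁺][CO3²⁻]/Ksp = (10.3×10^-3)(9.267×10^-5) / 1.072×10^-6 = 0.891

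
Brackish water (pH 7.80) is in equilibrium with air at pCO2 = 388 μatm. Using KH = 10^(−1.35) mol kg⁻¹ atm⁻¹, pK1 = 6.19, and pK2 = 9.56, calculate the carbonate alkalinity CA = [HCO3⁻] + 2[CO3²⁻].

[CO2*] = KH · pCO2 = 10^(−1.35) × 388×10^-6 = 1.733×10^-5 mol/kg
α₀ = 1/(1 + K1/[H⁺] + K1K2/[H⁺]²) = 1/(1 + 10^+1.61 + 10^-0.15) = 0.02356
DIC = [CO2*]/α₀ = 1.733×10^-5 / 0.02356 = 0.7356 mmol/kg
CA = (α₁ + 2α₂)·DIC = (0.9598 + 2×0.01668) × 0.7356 = 0.731 mmol/kg

CA = 0.731 mmol/kg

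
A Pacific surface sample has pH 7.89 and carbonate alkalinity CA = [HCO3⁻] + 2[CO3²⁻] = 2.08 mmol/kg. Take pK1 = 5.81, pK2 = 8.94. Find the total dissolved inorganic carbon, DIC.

CA = [HCO3⁻] + 2[CO3²⁻] = (α₁ + 2α₂)·DIC
At pH 7.89: [H⁺]/K1 = 10^-2.08 = 0.0083176, K2/[H⁺] = 10^-1.05 = 0.089125
α₁ = 1/(1 + 0.0083176 + 0.089125) = 1/1.0974 = 0.9112; α₂ = α₁·K2/[H⁺] = 0.08121
α₁ + 2α₂ = 1.0736
DIC = CA / (α₁ + 2α₂) = 2.08 / 1.0736 = 1.94 mmol/kg

DIC = 1.94 mmol/kg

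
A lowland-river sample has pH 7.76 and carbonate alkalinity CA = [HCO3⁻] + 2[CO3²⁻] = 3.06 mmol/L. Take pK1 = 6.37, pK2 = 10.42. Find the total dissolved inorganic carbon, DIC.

CA = [HCO3⁻] + 2[CO3²⁻] = (α₁ + 2α₂)·DIC
At pH 7.76: [H⁺]/K1 = 10^-1.39 = 0.040738, K2/[H⁺] = 10^-2.66 = 0.0021878
α₁ = 1/(1 + 0.040738 + 0.0021878) = 1/1.0429 = 0.9588; α₂ = α₁·K2/[H⁺] = 0.002098
α₁ + 2α₂ = 0.9630
DIC = CA / (α₁ + 2α₂) = 3.06 / 0.9630 = 3.18 mmol/L

DIC = 3.18 mmol/L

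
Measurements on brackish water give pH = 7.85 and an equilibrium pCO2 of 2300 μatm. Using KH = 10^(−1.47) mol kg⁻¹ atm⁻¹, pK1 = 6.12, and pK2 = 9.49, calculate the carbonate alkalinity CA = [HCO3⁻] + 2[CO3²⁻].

[CO2*] = KH · pCO2 = 10^(−1.47) × 2300×10^-6 = 7.793×10^-5 mol/kg
α₀ = 1/(1 + K1/[H⁺] + K1K2/[H⁺]²) = 1/(1 + 10^+1.73 + 10^+0.09) = 0.01788
DIC = [CO2*]/α₀ = 7.793×10^-5 / 0.01788 = 4.359 mmol/kg
CA = (α₁ + 2α₂)·DIC = (0.9601 + 2×0.02200) × 4.359 = 4.38 mmol/kg

CA = 4.38 mmol/kg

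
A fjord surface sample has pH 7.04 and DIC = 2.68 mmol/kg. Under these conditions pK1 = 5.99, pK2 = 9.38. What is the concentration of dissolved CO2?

α₀ = 1 / (1 + K1/[H⁺] + K1K2/[H⁺]²) = 1 / (1 + 10^+1.05 + 10^-1.29)
   = 1 / (1 + 11.220 + 0.051286) = 1/12.271 = 0.08149
[CO2*] = α₀ × DIC = 0.08149 × 2.68 = 0.218 mmol/kg

[CO2*] = 0.218 mmol/kg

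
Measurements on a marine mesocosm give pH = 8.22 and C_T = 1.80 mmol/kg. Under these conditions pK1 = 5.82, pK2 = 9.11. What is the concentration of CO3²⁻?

α₂ = 1 / (1 + [H⁺]/K2 + [H⁺]²/(K1K2)) = 1 / (1 + 10^+0.89 + 10^-1.51)
   = 1 / (1 + 7.7625 + 0.030903) = 1/8.7934 = 0.1137
[CO3²⁻] = α₂ × DIC = 0.1137 × 1.80 = 0.205 mmol/kg

[CO3²⁻] = 0.205 mmol/kg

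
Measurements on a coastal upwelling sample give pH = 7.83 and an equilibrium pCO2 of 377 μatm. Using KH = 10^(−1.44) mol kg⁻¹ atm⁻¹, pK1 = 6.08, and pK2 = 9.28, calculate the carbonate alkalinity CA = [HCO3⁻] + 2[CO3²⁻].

CA = 0.824 mmol/kg

[CO2*] = KH · pCO2 = 10^(−1.44) × 377×10^-6 = 1.369×10^-5 mol/kg
α₀ = 1/(1 + K1/[H⁺] + K1K2/[H⁺]²) = 1/(1 + 10^+1.75 + 10^+0.30) = 0.01688
DIC = [CO2*]/α₀ = 1.369×10^-5 / 0.01688 = 0.8107 mmol/kg
CA = (α₁ + 2α₂)·DIC = (0.9494 + 2×0.03369) × 0.8107 = 0.824 mmol/kg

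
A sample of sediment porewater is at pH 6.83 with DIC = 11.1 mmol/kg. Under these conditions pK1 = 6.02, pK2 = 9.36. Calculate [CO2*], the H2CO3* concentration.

α₀ = 1 / (1 + K1/[H⁺] + K1K2/[H⁺]²) = 1 / (1 + 10^+0.81 + 10^-1.72)
   = 1 / (1 + 6.4565 + 0.019055) = 1/7.4756 = 0.1338
[CO2*] = α₀ × DIC = 0.1338 × 11.1 = 1.48 mmol/kg

[CO2*] = 1.48 mmol/kg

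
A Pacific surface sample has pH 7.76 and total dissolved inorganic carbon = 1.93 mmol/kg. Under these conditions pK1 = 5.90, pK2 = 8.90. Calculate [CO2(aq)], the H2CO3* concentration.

α₀ = 1 / (1 + K1/[H⁺] + K1K2/[H⁺]²) = 1 / (1 + 10^+1.86 + 10^+0.72)
   = 1 / (1 + 72.444 + 5.2481) = 1/78.692 = 0.01271
[CO2*] = α₀ × DIC = 0.01271 × 1.93 = 0.0245 mmol/kg

[CO2*] = 0.0245 mmol/kg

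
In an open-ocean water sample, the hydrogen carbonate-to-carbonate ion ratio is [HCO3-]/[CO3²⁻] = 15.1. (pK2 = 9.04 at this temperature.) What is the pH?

From K2 = [H⁺][CO3²⁻]/[HCO3-]:  pH = pK2 − log₁₀([HCO3-]/[CO3²⁻])
log₁₀(15.1) = +1.179
pH = 9.04 − (+1.179) = 7.86

pH = 7.86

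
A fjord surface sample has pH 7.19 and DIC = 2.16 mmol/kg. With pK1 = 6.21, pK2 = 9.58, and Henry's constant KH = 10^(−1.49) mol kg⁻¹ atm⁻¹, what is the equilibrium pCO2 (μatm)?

α₀ = 1 / (1 + K1/[H⁺] + K1K2/[H⁺]²) = 1 / (1 + 10^+0.98 + 10^-1.41)
   = 1 / (1 + 9.5499 + 0.038905) = 1/10.589 = 0.09444
[CO2*] = α₀ × DIC = 0.09444 × 2.16 = 0.2040 mmol/kg
pCO2 = [CO2*]/KH = 2.040×10^-4 / 3.236×10^-2 = 6300 μatm

pCO2 = 6300 μatm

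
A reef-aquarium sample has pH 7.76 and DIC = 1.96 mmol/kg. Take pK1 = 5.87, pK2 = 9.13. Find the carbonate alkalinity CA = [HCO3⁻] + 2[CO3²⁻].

CA = [HCO3⁻] + 2[CO3²⁻] = (α₁ + 2α₂)·DIC
At pH 7.76: [H⁺]/K1 = 10^-1.89 = 0.012882, K2/[H⁺] = 10^-1.37 = 0.042658
α₁ = 1/(1 + 0.012882 + 0.042658) = 1/1.0555 = 0.9474; α₂ = α₁·K2/[H⁺] = 0.04041
α₁ + 2α₂ = 1.0282
CA = 1.0282 × 1.96 = 2.02 mmol/kg

CA = 2.02 mmol/kg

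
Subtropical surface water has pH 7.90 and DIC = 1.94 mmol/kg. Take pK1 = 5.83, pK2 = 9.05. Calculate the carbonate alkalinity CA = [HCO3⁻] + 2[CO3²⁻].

CA = 2.05 mmol/kg

CA = [HCO3⁻] + 2[CO3²⁻] = (α₁ + 2α₂)·DIC
At pH 7.90: [H⁺]/K1 = 10^-2.07 = 0.0085114, K2/[H⁺] = 10^-1.15 = 0.070795
α₁ = 1/(1 + 0.0085114 + 0.070795) = 1/1.0793 = 0.9265; α₂ = α₁·K2/[H⁺] = 0.06559
α₁ + 2α₂ = 1.0577
CA = 1.0577 × 1.94 = 2.05 mmol/kg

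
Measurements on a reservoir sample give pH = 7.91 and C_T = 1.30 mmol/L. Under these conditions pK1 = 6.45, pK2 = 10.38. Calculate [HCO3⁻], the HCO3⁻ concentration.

α₁ = 1 / (1 + [H⁺]/K1 + K2/[H⁺]) = 1 / (1 + 10^-1.46 + 10^-2.47)
   = 1 / (1 + 0.034674 + 0.0033884) = 1/1.0381 = 0.9633
[HCO3⁻] = α₁ × DIC = 0.9633 × 1.30 = 1.25 mmol/L

[HCO3⁻] = 1.25 mmol/L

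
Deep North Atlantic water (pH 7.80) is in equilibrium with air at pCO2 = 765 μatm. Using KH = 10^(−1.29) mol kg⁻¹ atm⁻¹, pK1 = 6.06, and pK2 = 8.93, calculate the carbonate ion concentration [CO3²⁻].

[CO3²⁻] = 0.160 mmol/kg

[CO2*] = KH · pCO2 = 10^(−1.29) × 765×10^-6 = 3.923×10^-5 mol/kg
α₀ = 1/(1 + K1/[H⁺] + K1K2/[H⁺]²) = 1/(1 + 10^+1.74 + 10^+0.61) = 0.01666
DIC = [CO2*]/α₀ = 3.923×10^-5 / 0.01666 = 2.355 mmol/kg
[CO3²⁻] = α₂·DIC; α₂ = 0.06787, so [CO3²⁻] = 0.06787 × 2.355 = 0.160 mmol/kg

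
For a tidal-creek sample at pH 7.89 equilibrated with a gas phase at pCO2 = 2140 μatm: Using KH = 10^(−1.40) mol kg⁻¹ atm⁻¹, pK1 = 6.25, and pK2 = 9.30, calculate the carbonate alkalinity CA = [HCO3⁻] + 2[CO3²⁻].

[CO2*] = KH · pCO2 = 10^(−1.40) × 2140×10^-6 = 8.519×10^-5 mol/kg
α₀ = 1/(1 + K1/[H⁺] + K1K2/[H⁺]²) = 1/(1 + 10^+1.64 + 10^+0.23) = 0.02158
DIC = [CO2*]/α₀ = 8.519×10^-5 / 0.02158 = 3.949 mmol/kg
CA = (α₁ + 2α₂)·DIC = (0.9418 + 2×0.03664) × 3.949 = 4.01 mmol/kg

CA = 4.01 mmol/kg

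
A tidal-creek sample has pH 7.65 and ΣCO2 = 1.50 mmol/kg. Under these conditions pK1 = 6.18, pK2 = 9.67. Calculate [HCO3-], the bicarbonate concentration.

α₁ = 1 / (1 + [H⁺]/K1 + K2/[H⁺]) = 1 / (1 + 10^-1.47 + 10^-2.02)
   = 1 / (1 + 0.033884 + 0.0095499) = 1/1.0434 = 0.9584
[HCO3⁻] = α₁ × DIC = 0.9584 × 1.50 = 1.44 mmol/kg

[HCO3⁻] = 1.44 mmol/kg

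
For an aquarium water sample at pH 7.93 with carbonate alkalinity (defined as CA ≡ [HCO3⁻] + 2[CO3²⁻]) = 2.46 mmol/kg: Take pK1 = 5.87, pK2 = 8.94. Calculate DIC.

CA = [HCO3⁻] + 2[CO3²⁻] = (α₁ + 2α₂)·DIC
At pH 7.93: [H⁺]/K1 = 10^-2.06 = 0.0087096, K2/[H⁺] = 10^-1.01 = 0.097724
α₁ = 1/(1 + 0.0087096 + 0.097724) = 1/1.1064 = 0.9038; α₂ = α₁·K2/[H⁺] = 0.08832
α₁ + 2α₂ = 1.0805
DIC = CA / (α₁ + 2α₂) = 2.46 / 1.0805 = 2.28 mmol/kg

DIC = 2.28 mmol/kg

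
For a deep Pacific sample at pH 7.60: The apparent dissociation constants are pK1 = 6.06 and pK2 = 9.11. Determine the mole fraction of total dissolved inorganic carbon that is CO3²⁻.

α₂ = 0.0292

α₂ = 1 / (1 + [H⁺]/K2 + [H⁺]²/(K1K2)) = 1 / (1 + 10^+1.51 + 10^-0.03)
   = 1 / (1 + 32.359 + 0.93325) = 1/34.293 = 0.02916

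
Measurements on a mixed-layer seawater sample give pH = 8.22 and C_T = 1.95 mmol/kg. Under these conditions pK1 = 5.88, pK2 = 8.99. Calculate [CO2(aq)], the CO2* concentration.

[CO2*] = 7.59 μmol/kg

α₀ = 1 / (1 + K1/[H⁺] + K1K2/[H⁺]²) = 1 / (1 + 10^+2.34 + 10^+1.57)
   = 1 / (1 + 218.78 + 37.154) = 1/256.93 = 0.003892
[CO2*] = α₀ × DIC = 0.003892 × 1.95 = 0.00759 mmol/kg = 7.59 μmol/kg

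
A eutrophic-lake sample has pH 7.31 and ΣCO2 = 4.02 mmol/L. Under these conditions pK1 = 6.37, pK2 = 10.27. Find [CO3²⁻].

[CO3²⁻] = 3.95 μmol/L

α₂ = 1 / (1 + [H⁺]/K2 + [H⁺]²/(K1K2)) = 1 / (1 + 10^+2.96 + 10^+2.02)
   = 1 / (1 + 912.01 + 104.71) = 1/1017.7 = 0.0009826
[CO3²⁻] = α₂ × DIC = 0.0009826 × 4.02 = 0.00395 mmol/L = 3.95 μmol/L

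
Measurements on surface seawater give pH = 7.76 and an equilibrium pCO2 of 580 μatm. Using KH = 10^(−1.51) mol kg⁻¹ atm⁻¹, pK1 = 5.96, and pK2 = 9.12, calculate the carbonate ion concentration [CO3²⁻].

[CO2*] = KH · pCO2 = 10^(−1.51) × 580×10^-6 = 1.792×10^-5 mol/kg
α₀ = 1/(1 + K1/[H⁺] + K1K2/[H⁺]²) = 1/(1 + 10^+1.80 + 10^+0.44) = 0.01496
DIC = [CO2*]/α₀ = 1.792×10^-5 / 0.01496 = 1.198 mmol/kg
[CO3²⁻] = α₂·DIC; α₂ = 0.04120, so [CO3²⁻] = 0.04120 × 1.198 = 0.0494 mmol/kg

[CO3²⁻] = 0.0494 mmol/kg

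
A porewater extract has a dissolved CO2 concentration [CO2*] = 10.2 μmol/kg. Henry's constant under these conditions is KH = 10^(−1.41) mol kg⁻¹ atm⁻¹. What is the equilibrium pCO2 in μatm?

KH = 10^(−1.41) = 3.890×10^-2 mol kg⁻¹ atm⁻¹
pCO2 = [CO2*]/KH = 10.2×10^-6 / 3.890×10^-2 = 2.62×10^-4 atm = 262 μatm

pCO2 = 262 μatm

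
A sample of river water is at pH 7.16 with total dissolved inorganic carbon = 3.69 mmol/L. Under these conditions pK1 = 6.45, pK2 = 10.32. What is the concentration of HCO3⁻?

α₁ = 1 / (1 + [H⁺]/K1 + K2/[H⁺]) = 1 / (1 + 10^-0.71 + 10^-3.16)
   = 1 / (1 + 0.19498 + 0.00069183) = 1/1.1957 = 0.8363
[HCO3⁻] = α₁ × DIC = 0.8363 × 3.69 = 3.09 mmol/L

[HCO3⁻] = 3.09 mmol/L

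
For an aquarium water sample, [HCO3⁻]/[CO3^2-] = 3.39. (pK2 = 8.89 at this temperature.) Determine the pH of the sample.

From K2 = [H⁺][CO3^2-]/[HCO3⁻]:  pH = pK2 − log₁₀([HCO3⁻]/[CO3^2-])
log₁₀(3.39) = +0.530
pH = 8.89 − (+0.530) = 8.36

pH = 8.36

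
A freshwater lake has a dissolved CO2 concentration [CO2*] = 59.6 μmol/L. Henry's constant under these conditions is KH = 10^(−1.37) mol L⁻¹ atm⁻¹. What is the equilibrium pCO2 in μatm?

KH = 10^(−1.37) = 4.266×10^-2 mol L⁻¹ atm⁻¹
pCO2 = [CO2*]/KH = 59.6×10^-6 / 4.266×10^-2 = 1.40×10^-3 atm = 1400 μatm

pCO2 = 1400 μatm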